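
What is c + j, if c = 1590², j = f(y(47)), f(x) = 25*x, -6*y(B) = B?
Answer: 15167425/6 ≈ 2.5279e+6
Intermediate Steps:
y(B) = -B/6
j = -1175/6 (j = 25*(-⅙*47) = 25*(-47/6) = -1175/6 ≈ -195.83)
c = 2528100
c + j = 2528100 - 1175/6 = 15167425/6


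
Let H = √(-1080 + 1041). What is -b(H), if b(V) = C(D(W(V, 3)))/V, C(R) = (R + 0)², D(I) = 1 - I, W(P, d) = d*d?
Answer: 64*I*√39/39 ≈ 10.248*I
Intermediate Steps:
W(P, d) = d²
C(R) = R²
H = I*√39 (H = √(-39) = I*√39 ≈ 6.245*I)
b(V) = 64/V (b(V) = (1 - 1*3²)²/V = (1 - 1*9)²/V = (1 - 9)²/V = (-8)²/V = 64/V)
-b(H) = -64/(I*√39) = -64*(-I*√39/39) = -(-64)*I*√39/39 = 64*I*√39/39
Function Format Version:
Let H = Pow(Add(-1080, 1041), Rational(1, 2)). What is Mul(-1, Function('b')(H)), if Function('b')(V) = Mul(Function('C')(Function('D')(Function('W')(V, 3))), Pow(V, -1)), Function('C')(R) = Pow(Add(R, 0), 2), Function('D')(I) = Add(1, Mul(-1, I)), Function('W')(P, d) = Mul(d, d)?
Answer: Mul(Rational(64, 39), I, Pow(39, Rational(1, 2))) ≈ Mul(10.248, I)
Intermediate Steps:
Function('W')(P, d) = Pow(d, 2)
Function('C')(R) = Pow(R, 2)
H = Mul(I, Pow(39, Rational(1, 2))) (H = Pow(-39, Rational(1, 2)) = Mul(I, Pow(39, Rational(1, 2))) ≈ Mul(6.2450, I))
Function('b')(V) = Mul(64, Pow(V, -1)) (Function('b')(V) = Mul(Pow(Add(1, Mul(-1, Pow(3, 2))), 2), Pow(V, -1)) = Mul(Pow(Add(1, Mul(-1, 9)), 2), Pow(V, -1)) = Mul(Pow(Add(1, -9), 2), Pow(V, -1)) = Mul(Pow(-8, 2), Pow(V, -1)) = Mul(64, Pow(V, -1)))
Mul(-1, Function('b')(H)) = Mul(-1, Mul(64, Pow(Mul(I, Pow(39, Rational(1, 2))), -1))) = Mul(-1, Mul(64, Mul(Rational(-1, 39), I, Pow(39, Rational(1, 2))))) = Mul(-1, Mul(Rational(-64, 39), I, Pow(39, Rational(1, 2)))) = Mul(Rational(64, 39), I, Pow(39, Rational(1, 2)))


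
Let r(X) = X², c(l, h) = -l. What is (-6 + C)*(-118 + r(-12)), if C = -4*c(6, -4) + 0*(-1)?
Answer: 468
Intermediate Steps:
C = 24 (C = -(-4)*6 + 0*(-1) = -4*(-6) + 0 = 24 + 0 = 24)
(-6 + C)*(-118 + r(-12)) = (-6 + 24)*(-118 + (-12)²) = 18*(-118 + 144) = 18*26 = 468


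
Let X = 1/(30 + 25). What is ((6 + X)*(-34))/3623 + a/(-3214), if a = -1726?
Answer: 153880517/320218855 ≈ 0.48055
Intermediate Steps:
X = 1/55 ≈ 0.018182
((6 + X)*(-34))/3623 + a/(-3214) = ((6 + 1/55)*(-34))/3623 - 1726/(-3214) = ((331/55)*(-34))*(1/3623) - 1726*(-1/3214) = -11254/55*1/3623 + 863/1607 = -11254/199265 + 863/1607 = 153880517/320218855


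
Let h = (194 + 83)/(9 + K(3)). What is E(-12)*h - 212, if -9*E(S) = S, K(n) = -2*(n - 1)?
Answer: -2072/15 ≈ -138.13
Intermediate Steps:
K(n) = 2 - 2*n (K(n) = -2*(-1 + n) = 2 - 2*n)
E(S) = -S/9
h = 277/5 (h = (194 + 83)/(9 + (2 - 2*3)) = 277/(9 + (2 - 6)) = 277/(9 - 4) = 277/5 ≈ 55.400)
E(-12)*h - 212 = -1/9*(-12)*(277/5) - 212 = (4/3)*(277/5) - 212 = 1108/15 - 212 = -2072/15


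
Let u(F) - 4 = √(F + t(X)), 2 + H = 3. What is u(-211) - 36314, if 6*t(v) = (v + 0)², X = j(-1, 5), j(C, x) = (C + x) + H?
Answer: -36310 + I*√7446/6 ≈ -36310.0 + 14.382*I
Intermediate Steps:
H = 1 (H = -2 + 3 = 1)
j(C, x) = 1 + C + x (j(C, x) = (C + x) + 1 = 1 + C + x)
X = 5 (X = 1 - 1 + 5 = 5)
t(v) = v²/6 (t(v) = (v + 0)²/6 = v²/6)
u(F) = 4 + √(25/6 + F) (u(F) = 4 + √(F + (⅙)*5²) = 4 + √(F + (⅙)*25) = 4 + √(F + 25/6) = 4 + √(25/6 + F))
u(-211) - 36314 = (4 + √(150 + 36*(-211))/6) - 36314 = (4 + √(150 - 7596)/6) - 36314 = (4 + √(-7446)/6) - 36314 = (4 + (I*√7446)/6) - 36314 = (4 + I*√7446/6) - 36314 = -36310 + I*√7446/6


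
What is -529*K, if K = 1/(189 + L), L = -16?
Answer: -529/173 ≈ -3.0578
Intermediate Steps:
K = 1/173 (K = 1/(189 - 16) = 1/173 ≈ 0.0057803)
-529*K = -529*1/173 = -529/173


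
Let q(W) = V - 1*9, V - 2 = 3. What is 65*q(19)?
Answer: -260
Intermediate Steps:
V = 5 (V = 2 + 3 = 5)
q(W) = -4 (q(W) = 5 - 1*9 = 5 - 9 = -4)
65*q(19) = 65*(-4) = -260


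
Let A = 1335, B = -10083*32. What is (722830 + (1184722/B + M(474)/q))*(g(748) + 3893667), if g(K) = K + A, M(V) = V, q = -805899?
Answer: 61018869648719239236125/21669012312 ≈ 2.8160e+12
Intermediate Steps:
B = -322656
g(K) = 1335 + K (g(K) = K + 1335 = 1335 + K)
(722830 + (1184722/B + M(474)/q))*(g(748) + 3893667) = (722830 + (1184722/(-322656) + 474/(-805899)))*((1335 + 748) + 3893667) = (722830 + (1184722*(-1/322656) + 474*(-1/805899)))*(2083 + 3893667) = (722830 + (-592361/161328 - 158/268633))*3895750 = (722830 - 159153202337/43338024624)*3895750 = (31325865185763583/43338024624)*3895750 = 61018869648719239236125/21669012312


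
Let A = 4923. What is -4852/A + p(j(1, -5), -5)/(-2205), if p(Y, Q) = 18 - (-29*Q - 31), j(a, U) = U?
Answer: -1136228/1206135 ≈ -0.94204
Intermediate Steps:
p(Y, Q) = 49 + 29*Q (p(Y, Q) = 18 - (-31 - 29*Q) = 18 + (31 + 29*Q) = 49 + 29*Q)
-4852/A + p(j(1, -5), -5)/(-2205) = -4852/4923 + (49 + 29*(-5))/(-2205) = -4852*1/4923 + (49 - 145)*(-1/2205) = -4852/4923 - 96*(-1/2205) = -4852/4923 + 32/735 = -1136228/1206135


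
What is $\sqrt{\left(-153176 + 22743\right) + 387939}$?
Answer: $\sqrt{257506} \approx 507.45$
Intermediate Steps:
$\sqrt{\left(-153176 + 22743\right) + 387939} = \sqrt{-130433 + 387939} = \sqrt{257506}$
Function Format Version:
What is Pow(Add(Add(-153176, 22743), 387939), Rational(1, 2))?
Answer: Pow(257506, Rational(1, 2)) ≈ 507.45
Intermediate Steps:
Pow(Add(Add(-153176, 22743), 387939), Rational(1, 2)) = Pow(Add(-130433, 387939), Rational(1, 2)) = Pow(257506, Rational(1, 2))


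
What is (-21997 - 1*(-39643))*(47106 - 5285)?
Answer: 737973366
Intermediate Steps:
(-21997 - 1*(-39643))*(47106 - 5285) = (-21997 + 39643)*41821 = 17646*41821 = 737973366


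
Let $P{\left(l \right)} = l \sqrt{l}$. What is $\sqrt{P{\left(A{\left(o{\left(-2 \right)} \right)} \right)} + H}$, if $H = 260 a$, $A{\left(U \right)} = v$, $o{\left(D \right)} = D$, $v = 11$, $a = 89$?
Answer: $\sqrt{23140 + 11 \sqrt{11}} \approx 152.24$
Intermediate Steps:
$A{\left(U \right)} = 11$
$H = 23140$ ($H = 260 \cdot 89 = 23140$)
$P{\left(l \right)} = l^{\frac{3}{2}}$
$\sqrt{P{\left(A{\left(o{\left(-2 \right)} \right)} \right)} + H} = \sqrt{11^{\frac{3}{2}} + 23140} = \sqrt{11 \sqrt{11} + 23140} = \sqrt{23140 + 11 \sqrt{11}}$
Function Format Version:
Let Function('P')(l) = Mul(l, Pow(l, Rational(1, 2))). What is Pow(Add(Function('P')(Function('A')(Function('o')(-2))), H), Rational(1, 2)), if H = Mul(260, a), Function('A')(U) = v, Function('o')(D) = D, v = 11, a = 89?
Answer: Pow(Add(23140, Mul(11, Pow(11, Rational(1, 2)))), Rational(1, 2)) ≈ 152.24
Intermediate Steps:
Function('A')(U) = 11
H = 23140 (H = Mul(260, 89) = 23140)
Function('P')(l) = Pow(l, Rational(3, 2))
Pow(Add(Function('P')(Function('A')(Function('o')(-2))), H), Rational(1, 2)) = Pow(Add(Pow(11, Rational(3, 2)), 23140), Rational(1, 2)) = Pow(Add(Mul(11, Pow(11, Rational(1, 2))), 23140), Rational(1, 2)) = Pow(Add(23140, Mul(11, Pow(11, Rational(1, 2)))), Rational(1, 2))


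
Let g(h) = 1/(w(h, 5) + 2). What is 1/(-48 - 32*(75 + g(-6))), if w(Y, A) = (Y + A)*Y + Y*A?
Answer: -11/26912 ≈ -0.00040874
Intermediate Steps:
w(Y, A) = A*Y + Y*(A + Y) (w(Y, A) = (A + Y)*Y + A*Y = Y*(A + Y) + A*Y = A*Y + Y*(A + Y))
g(h) = 1/(2 + h*(10 + h)) (g(h) = 1/(h*(h + 2*5) + 2) = 1/(h*(h + 10) + 2) = 1/(h*(10 + h) + 2) = 1/(2 + h*(10 + h)))
1/(-48 - 32*(75 + g(-6))) = 1/(-48 - 32*(75 + 1/(2 - 6*(10 - 6)))) = 1/(-48 - 32*(75 + 1/(2 - 6*4))) = 1/(-48 - 32*(75 + 1/(2 - 24))) = 1/(-48 - 32*(75 + 1/(-22))) = 1/(-48 - 32*(75 - 1/22)) = 1/(-48 - 32*1649/22) = 1/(-48 - 26384/11) = 1/(-26912/11) = -11/26912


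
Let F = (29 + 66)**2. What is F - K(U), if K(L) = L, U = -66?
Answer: 9091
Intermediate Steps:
F = 9025 (F = 95**2 = 9025)
F - K(U) = 9025 - 1*(-66) = 9025 + 66 = 9091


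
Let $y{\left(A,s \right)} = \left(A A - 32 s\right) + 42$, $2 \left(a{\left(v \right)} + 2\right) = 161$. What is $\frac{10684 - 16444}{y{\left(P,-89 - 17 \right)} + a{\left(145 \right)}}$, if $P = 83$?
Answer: $- \frac{11520}{20803} \approx -0.55377$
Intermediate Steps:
$a{\left(v \right)} = \frac{157}{2}$ ($a{\left(v \right)} = -2 + \frac{1}{2} \cdot 161 = -2 + \frac{161}{2} = \frac{157}{2}$)
$y{\left(A,s \right)} = 42 + A^{2} - 32 s$ ($y{\left(A,s \right)} = \left(A^{2} - 32 s\right) + 42 = 42 + A^{2} - 32 s$)
$\frac{10684 - 16444}{y{\left(P,-89 - 17 \right)} + a{\left(145 \right)}} = \frac{10684 - 16444}{\left(42 + 83^{2} - 32 \left(-89 - 17\right)\right) + \frac{157}{2}} = - \frac{5760}{\left(42 + 6889 - 32 \left(-89 - 17\right)\right) + \frac{157}{2}} = - \frac{5760}{\left(42 + 6889 - -3392\right) + \frac{157}{2}} = - \frac{5760}{\left(42 + 6889 + 3392\right) + \frac{157}{2}} = - \frac{5760}{10323 + \frac{157}{2}} = - \frac{5760}{\frac{20803}{2}} = \left(-5760\right) \frac{2}{20803} = - \frac{11520}{20803}$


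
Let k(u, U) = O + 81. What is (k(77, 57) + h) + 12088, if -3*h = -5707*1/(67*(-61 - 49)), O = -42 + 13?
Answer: 268409693/22110 ≈ 12140.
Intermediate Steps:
O = -29
h = -5707/22110 (h = -(-5707)/(3*((-61 - 49)*67)) = -(-5707)/(3*((-110*67))) = -(-5707)/(3*(-7370)) = -(-5707)*(-1)/(3*7370) = -⅓*5707/7370 = -5707/22110 ≈ -0.25812)
k(u, U) = 52 (k(u, U) = -29 + 81 = 52)
(k(77, 57) + h) + 12088 = (52 - 5707/22110) + 12088 = 1144013/22110 + 12088 = 268409693/22110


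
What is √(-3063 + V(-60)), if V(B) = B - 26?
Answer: I*√3149 ≈ 56.116*I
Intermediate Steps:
V(B) = -26 + B
√(-3063 + V(-60)) = √(-3063 + (-26 - 60)) = √(-3063 - 86) = √(-3149) = I*√3149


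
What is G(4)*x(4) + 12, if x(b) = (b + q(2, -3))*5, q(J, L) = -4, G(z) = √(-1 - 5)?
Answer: 12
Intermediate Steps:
G(z) = I*√6 (G(z) = √(-6) = I*√6)
x(b) = -20 + 5*b (x(b) = (b - 4)*5 = (-4 + b)*5 = -20 + 5*b)
G(4)*x(4) + 12 = (I*√6)*(-20 + 5*4) + 12 = (I*√6)*(-20 + 20) + 12 = (I*√6)*0 + 12 = 0 + 12 = 12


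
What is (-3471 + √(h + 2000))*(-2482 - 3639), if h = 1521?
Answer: 21245991 - 6121*√3521 ≈ 2.0883e+7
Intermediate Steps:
(-3471 + √(h + 2000))*(-2482 - 3639) = (-3471 + √(1521 + 2000))*(-2482 - 3639) = (-3471 + √3521)*(-6121) = 21245991 - 6121*√3521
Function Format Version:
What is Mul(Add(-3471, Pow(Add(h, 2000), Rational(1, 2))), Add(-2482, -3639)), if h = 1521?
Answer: Add(21245991, Mul(-6121, Pow(3521, Rational(1, 2)))) ≈ 2.0883e+7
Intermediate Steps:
Mul(Add(-3471, Pow(Add(h, 2000), Rational(1, 2))), Add(-2482, -3639)) = Mul(Add(-3471, Pow(Add(1521, 2000), Rational(1, 2))), Add(-2482, -3639)) = Mul(Add(-3471, Pow(3521, Rational(1, 2))), -6121) = Add(21245991, Mul(-6121, Pow(3521, Rational(1, 2))))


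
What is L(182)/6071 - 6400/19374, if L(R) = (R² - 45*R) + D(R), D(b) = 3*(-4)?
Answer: 221992214/58809777 ≈ 3.7747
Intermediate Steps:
D(b) = -12
L(R) = -12 + R² - 45*R (L(R) = (R² - 45*R) - 12 = -12 + R² - 45*R)
L(182)/6071 - 6400/19374 = (-12 + 182² - 45*182)/6071 - 6400/19374 = (-12 + 33124 - 8190)*(1/6071) - 6400*1/19374 = 24922*(1/6071) - 3200/9687 = 24922/6071 - 3200/9687 = 221992214/58809777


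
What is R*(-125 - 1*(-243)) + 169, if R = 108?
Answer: 12913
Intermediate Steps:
R*(-125 - 1*(-243)) + 169 = 108*(-125 - 1*(-243)) + 169 = 108*(-125 + 243) + 169 = 108*118 + 169 = 12744 + 169 = 12913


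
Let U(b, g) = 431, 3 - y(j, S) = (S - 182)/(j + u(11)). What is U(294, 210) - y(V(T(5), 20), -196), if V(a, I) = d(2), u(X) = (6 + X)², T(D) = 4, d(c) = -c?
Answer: 17494/41 ≈ 426.68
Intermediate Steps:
V(a, I) = -2 (V(a, I) = -1*2 = -2)
y(j, S) = 3 - (-182 + S)/(289 + j) (y(j, S) = 3 - (S - 182)/(j + (6 + 11)²) = 3 - (-182 + S)/(j + 17²) = 3 - (-182 + S)/(j + 289) = 3 - (-182 + S)/(289 + j))
U(294, 210) - y(V(T(5), 20), -196) = 431 - (1049 - 1*(-196) + 3*(-2))/(289 - 2) = 431 - (1049 + 196 - 6)/287 = 431 - 1239/287 = 431 - 1*177/41 = 431 - 177/41 = 17494/41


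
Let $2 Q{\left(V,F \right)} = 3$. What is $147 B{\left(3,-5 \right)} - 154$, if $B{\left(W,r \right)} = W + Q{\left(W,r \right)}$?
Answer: $\frac{1015}{2} \approx 507.5$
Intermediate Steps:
$Q{\left(V,F \right)} = \frac{3}{2}$ ($Q{\left(V,F \right)} = \frac{1}{2} \cdot 3 = \frac{3}{2}$)
$B{\left(W,r \right)} = \frac{3}{2} + W$ ($B{\left(W,r \right)} = W + \frac{3}{2} = \frac{3}{2} + W$)
$147 B{\left(3,-5 \right)} - 154 = 147 \left(\frac{3}{2} + 3\right) - 154 = 147 \cdot \frac{9}{2} - 154 = \frac{1323}{2} - 154 = \frac{1015}{2}$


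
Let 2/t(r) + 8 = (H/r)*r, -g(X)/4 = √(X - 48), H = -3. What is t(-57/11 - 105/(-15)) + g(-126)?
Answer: -2/11 - 4*I*√174 ≈ -0.18182 - 52.764*I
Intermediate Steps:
g(X) = -4*√(-48 + X) (g(X) = -4*√(X - 48) = -4*√(-48 + X))
t(r) = -2/11 (t(r) = 2/(-8 + (-3/r)*r) = 2/(-8 - 3) = 2/(-11) = 2*(-1/11) = -2/11)
t(-57/11 - 105/(-15)) + g(-126) = -2/11 - 4*√(-48 - 126) = -2/11 - 4*I*√174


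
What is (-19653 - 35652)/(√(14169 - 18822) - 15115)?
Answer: 835935075/228467878 + 165915*I*√517/228467878 ≈ 3.6589 + 0.016512*I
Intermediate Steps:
(-19653 - 35652)/(√(14169 - 18822) - 15115) = -55305/(√(-4653) - 15115) = -55305/(3*I*√517 - 15115) = -55305/(-15115 + 3*I*√517)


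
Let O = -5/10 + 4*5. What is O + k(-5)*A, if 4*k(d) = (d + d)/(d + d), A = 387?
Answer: 465/4 ≈ 116.25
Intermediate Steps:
k(d) = ¼ (k(d) = ((d + d)/(d + d))/4 = ((2*d)/((2*d)))/4 = ((2*d)*(1/(2*d)))/4 = (¼)*1 = ¼)
O = 39/2 (O = -5*⅒ + 20 = -½ + 20 = 39/2 ≈ 19.500)
O + k(-5)*A = 39/2 + (¼)*387 = 39/2 + 387/4 = 465/4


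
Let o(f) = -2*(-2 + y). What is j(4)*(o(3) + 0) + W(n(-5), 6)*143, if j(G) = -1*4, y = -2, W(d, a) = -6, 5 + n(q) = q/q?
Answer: -890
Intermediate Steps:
n(q) = -4 (n(q) = -5 + q/q = -5 + 1 = -4)
o(f) = 8 (o(f) = -2*(-2 - 2) = -2*(-4) = 8)
j(G) = -4
j(4)*(o(3) + 0) + W(n(-5), 6)*143 = -4*(8 + 0) - 6*143 = -4*8 - 858 = -32 - 858 = -890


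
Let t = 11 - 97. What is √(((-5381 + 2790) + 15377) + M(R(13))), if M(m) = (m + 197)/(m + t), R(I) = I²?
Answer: 6*√2447587/83 ≈ 113.09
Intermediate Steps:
t = -86
M(m) = (197 + m)/(-86 + m) (M(m) = (m + 197)/(m - 86) = (197 + m)/(-86 + m))
√(((-5381 + 2790) + 15377) + M(R(13))) = √(((-5381 + 2790) + 15377) + (197 + 13²)/(-86 + 13²)) = √((-2591 + 15377) + (197 + 169)/(-86 + 169)) = √(12786 + 366/83) = √(1061604/83) = 6*√2447587/83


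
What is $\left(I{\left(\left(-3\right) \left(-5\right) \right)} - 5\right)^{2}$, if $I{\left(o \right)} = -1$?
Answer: $36$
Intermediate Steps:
$\left(I{\left(\left(-3\right) \left(-5\right) \right)} - 5\right)^{2} = \left(-1 - 5\right)^{2} = \left(-6\right)^{2} = 36$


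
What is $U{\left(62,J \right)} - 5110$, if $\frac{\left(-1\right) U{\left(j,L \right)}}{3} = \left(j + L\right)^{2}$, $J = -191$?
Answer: $-55033$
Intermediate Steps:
$U{\left(j,L \right)} = - 3 \left(L + j\right)^{2}$ ($U{\left(j,L \right)} = - 3 \left(j + L\right)^{2} = - 3 \left(L + j\right)^{2}$)
$U{\left(62,J \right)} - 5110 = - 3 \left(-191 + 62\right)^{2} - 5110 = - 3 \left(-129\right)^{2} - 5110 = \left(-3\right) 16641 - 5110 = -49923 - 5110 = -55033$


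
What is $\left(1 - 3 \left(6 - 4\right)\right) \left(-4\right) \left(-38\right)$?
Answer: $-760$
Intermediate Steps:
$\left(1 - 3 \left(6 - 4\right)\right) \left(-4\right) \left(-38\right) = \left(1 - 6\right) \left(-4\right) \left(-38\right) = \left(-5\right) \left(-4\right) \left(-38\right) = 20 \left(-38\right) = -760$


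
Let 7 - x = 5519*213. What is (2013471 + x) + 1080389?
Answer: 1918320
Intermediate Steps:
x = -1175540 (x = 7 - 5519*213 = 7 - 1*1175547 = 7 - 1175547 = -1175540)
(2013471 + x) + 1080389 = (2013471 - 1175540) + 1080389 = 837931 + 1080389 = 1918320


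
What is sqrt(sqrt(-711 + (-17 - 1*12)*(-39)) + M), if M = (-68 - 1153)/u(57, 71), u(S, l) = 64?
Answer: sqrt(-1221 + 128*sqrt(105))/8 ≈ 1.1899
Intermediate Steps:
M = -1221/64 (M = (-68 - 1153)/64 = -1221*1/64 = -1221/64 ≈ -19.078)
sqrt(sqrt(-711 + (-17 - 1*12)*(-39)) + M) = sqrt(sqrt(-711 + (-17 - 1*12)*(-39)) - 1221/64) = sqrt(sqrt(-711 + (-17 - 12)*(-39)) - 1221/64) = sqrt(sqrt(-711 - 29*(-39)) - 1221/64) = sqrt(sqrt(-711 + 1131) - 1221/64) = sqrt(sqrt(420) - 1221/64) = sqrt(2*sqrt(105) - 1221/64) = sqrt(-1221/64 + 2*sqrt(105))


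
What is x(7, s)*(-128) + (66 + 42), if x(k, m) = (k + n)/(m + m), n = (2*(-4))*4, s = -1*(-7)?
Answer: 2356/7 ≈ 336.57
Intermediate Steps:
s = 7
n = -32 (n = -8*4 = -32)
x(k, m) = (-32 + k)/(2*m) (x(k, m) = (k - 32)/(m + m) = (-32 + k)/((2*m)) = (-32 + k)*(1/(2*m)) = (-32 + k)/(2*m))
x(7, s)*(-128) + (66 + 42) = ((½)*(-32 + 7)/7)*(-128) + (66 + 42) = ((½)*(⅐)*(-25))*(-128) + 108 = -25/14*(-128) + 108 = 1600/7 + 108 = 2356/7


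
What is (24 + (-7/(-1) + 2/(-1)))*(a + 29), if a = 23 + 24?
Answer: 2204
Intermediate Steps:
a = 47
(24 + (-7/(-1) + 2/(-1)))*(a + 29) = (24 + (-7/(-1) + 2/(-1)))*(47 + 29) = (24 + (-7*(-1) + 2*(-1)))*76 = (24 + (7 - 2))*76 = (24 + 5)*76 = 29*76 = 2204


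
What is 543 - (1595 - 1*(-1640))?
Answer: -2692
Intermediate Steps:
543 - (1595 - 1*(-1640)) = 543 - (1595 + 1640) = 543 - 1*3235 = 543 - 3235 = -2692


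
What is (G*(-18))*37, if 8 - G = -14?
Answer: -14652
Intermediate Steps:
G = 22 (G = 8 - 1*(-14) = 8 + 14 = 22)
(G*(-18))*37 = (22*(-18))*37 = -396*37 = -14652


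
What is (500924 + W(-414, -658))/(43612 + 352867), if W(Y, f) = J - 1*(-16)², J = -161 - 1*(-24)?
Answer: 500531/396479 ≈ 1.2624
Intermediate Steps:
J = -137 (J = -161 + 24 = -137)
W(Y, f) = -393 (W(Y, f) = -137 - 1*(-16)² = -137 - 1*256 = -137 - 256 = -393)
(500924 + W(-414, -658))/(43612 + 352867) = (500924 - 393)/(43612 + 352867) = 500531/396479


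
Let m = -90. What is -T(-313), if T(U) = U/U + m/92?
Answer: -1/46 ≈ -0.021739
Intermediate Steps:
T(U) = 1/46 (T(U) = U/U - 90/92 = 1 - 90*1/92 = 1 - 45/46 = 1/46)
-T(-313) = -1*1/46 = -1/46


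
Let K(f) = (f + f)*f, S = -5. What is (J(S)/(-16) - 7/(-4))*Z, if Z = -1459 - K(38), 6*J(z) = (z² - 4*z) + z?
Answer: -5796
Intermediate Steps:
J(z) = -z/2 + z²/6 (J(z) = ((z² - 4*z) + z)/6 = (z² - 3*z)/6 = -z/2 + z²/6)
K(f) = 2*f² (K(f) = (2*f)*f = 2*f²)
Z = -4347 (Z = -1459 - 2*38² = -1459 - 2*1444 = -1459 - 1*2888 = -1459 - 2888 = -4347)
(J(S)/(-16) - 7/(-4))*Z = (((⅙)*(-5)*(-3 - 5))/(-16) - 7/(-4))*(-4347) = (((⅙)*(-5)*(-8))*(-1/16) - 7*(-¼))*(-4347) = ((20/3)*(-1/16) + 7/4)*(-4347) = (-5/12 + 7/4)*(-4347) = (4/3)*(-4347) = -5796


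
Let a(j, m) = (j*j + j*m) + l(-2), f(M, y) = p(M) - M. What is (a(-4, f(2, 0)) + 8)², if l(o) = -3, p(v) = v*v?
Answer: 169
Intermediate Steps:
p(v) = v²
f(M, y) = M² - M
a(j, m) = -3 + j² + j*m (a(j, m) = (j*j + j*m) - 3 = (j² + j*m) - 3 = -3 + j² + j*m)
(a(-4, f(2, 0)) + 8)² = ((-3 + (-4)² - 8*(-1 + 2)) + 8)² = ((-3 + 16 - 8) + 8)² = (5 + 8)² = 13² = 169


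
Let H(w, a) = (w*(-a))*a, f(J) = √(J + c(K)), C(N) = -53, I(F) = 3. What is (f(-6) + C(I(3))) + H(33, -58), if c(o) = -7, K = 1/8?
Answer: -111065 + I*√13 ≈ -1.1107e+5 + 3.6056*I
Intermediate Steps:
K = ⅛ (K = 1*(⅛) = ⅛ ≈ 0.12500)
f(J) = √(-7 + J) (f(J) = √(J - 7) = √(-7 + J))
H(w, a) = -w*a² (H(w, a) = (-a*w)*a = -w*a²)
(f(-6) + C(I(3))) + H(33, -58) = (√(-7 - 6) - 53) - 1*33*(-58)² = (√(-13) - 53) - 1*33*3364 = (I*√13 - 53) - 111012 = (-53 + I*√13) - 111012 = -111065 + I*√13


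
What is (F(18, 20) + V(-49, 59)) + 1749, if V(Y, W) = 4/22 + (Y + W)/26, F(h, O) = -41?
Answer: 244325/143 ≈ 1708.6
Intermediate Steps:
V(Y, W) = 2/11 + W/26 + Y/26 (V(Y, W) = 4*(1/22) + (W + Y)*(1/26) = 2/11 + (W/26 + Y/26) = 2/11 + W/26 + Y/26)
(F(18, 20) + V(-49, 59)) + 1749 = (-41 + (2/11 + (1/26)*59 + (1/26)*(-49))) + 1749 = (-41 + (2/11 + 59/26 - 49/26)) + 1749 = (-41 + 81/143) + 1749 = -5782/143 + 1749 = 244325/143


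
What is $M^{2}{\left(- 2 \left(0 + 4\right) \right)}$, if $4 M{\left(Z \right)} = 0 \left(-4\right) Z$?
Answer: $0$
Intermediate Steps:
$M{\left(Z \right)} = 0$ ($M{\left(Z \right)} = \frac{0 \left(-4\right) Z}{4} = \frac{0 Z}{4} = \frac{1}{4} \cdot 0 = 0$)
$M^{2}{\left(- 2 \left(0 + 4\right) \right)} = 0^{2} = 0$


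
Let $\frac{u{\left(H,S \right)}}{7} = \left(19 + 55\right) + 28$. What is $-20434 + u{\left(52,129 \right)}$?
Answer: $-19720$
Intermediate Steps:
$u{\left(H,S \right)} = 714$ ($u{\left(H,S \right)} = 7 \left(\left(19 + 55\right) + 28\right) = 7 \left(74 + 28\right) = 7 \cdot 102 = 714$)
$-20434 + u{\left(52,129 \right)} = -20434 + 714 = -19720$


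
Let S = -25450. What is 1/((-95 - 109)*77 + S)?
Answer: -1/41158 ≈ -2.4297e-5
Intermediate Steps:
1/((-95 - 109)*77 + S) = 1/((-95 - 109)*77 - 25450) = 1/(-204*77 - 25450) = 1/(-15708 - 25450) = 1/(-41158) = -1/41158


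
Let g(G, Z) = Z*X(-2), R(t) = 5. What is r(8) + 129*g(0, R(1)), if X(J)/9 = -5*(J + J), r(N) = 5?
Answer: 116105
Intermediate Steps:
X(J) = -90*J (X(J) = 9*(-5*(J + J)) = 9*(-10*J) = -90*J)
g(G, Z) = 180*Z (g(G, Z) = Z*(-90*(-2)) = Z*180 = 180*Z)
r(8) + 129*g(0, R(1)) = 5 + 129*(180*5) = 5 + 129*900 = 5 + 116100 = 116105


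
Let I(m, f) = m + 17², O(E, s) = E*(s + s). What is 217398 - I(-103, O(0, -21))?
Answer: 217212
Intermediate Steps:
O(E, s) = 2*E*s (O(E, s) = E*(2*s) = 2*E*s)
I(m, f) = 289 + m (I(m, f) = m + 289 = 289 + m)
217398 - I(-103, O(0, -21)) = 217398 - (289 - 103) = 217398 - 1*186 = 217398 - 186 = 217212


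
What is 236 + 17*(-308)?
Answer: -5000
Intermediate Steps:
236 + 17*(-308) = 236 - 5236 = -5000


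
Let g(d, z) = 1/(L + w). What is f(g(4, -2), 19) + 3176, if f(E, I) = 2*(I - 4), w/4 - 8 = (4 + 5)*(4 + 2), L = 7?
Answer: 3206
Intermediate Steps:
w = 248 (w = 32 + 4*((4 + 5)*(4 + 2)) = 32 + 4*(9*6) = 32 + 4*54 = 32 + 216 = 248)
g(d, z) = 1/255 (g(d, z) = 1/(7 + 248) = 1/255)
f(E, I) = -8 + 2*I (f(E, I) = 2*(-4 + I) = -8 + 2*I)
f(g(4, -2), 19) + 3176 = (-8 + 2*19) + 3176 = (-8 + 38) + 3176 = 30 + 3176 = 3206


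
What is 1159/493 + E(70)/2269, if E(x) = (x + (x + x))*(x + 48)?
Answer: 14846311/1118617 ≈ 13.272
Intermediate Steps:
E(x) = 3*x*(48 + x) (E(x) = (x + 2*x)*(48 + x) = (3*x)*(48 + x) = 3*x*(48 + x))
1159/493 + E(70)/2269 = 1159/493 + (3*70*(48 + 70))/2269 = 1159*(1/493) + (3*70*118)*(1/2269) = 1159/493 + 24780*(1/2269) = 1159/493 + 24780/2269 = 14846311/1118617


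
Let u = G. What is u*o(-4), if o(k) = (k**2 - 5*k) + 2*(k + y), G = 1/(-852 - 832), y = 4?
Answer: -9/421 ≈ -0.021378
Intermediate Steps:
G = -1/1684 (G = 1/(-1684) = -1/1684 ≈ -0.00059382)
u = -1/1684 ≈ -0.00059382
o(k) = 8 + k**2 - 3*k (o(k) = (k**2 - 5*k) + 2*(k + 4) = (k**2 - 5*k) + 2*(4 + k) = (k**2 - 5*k) + (8 + 2*k) = 8 + k**2 - 3*k)
u*o(-4) = -(8 + (-4)**2 - 3*(-4))/1684 = -(8 + 16 + 12)/1684 = -1/1684*36 = -9/421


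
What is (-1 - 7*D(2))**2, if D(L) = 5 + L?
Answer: 2500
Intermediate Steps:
(-1 - 7*D(2))**2 = (-1 - 7*(5 + 2))**2 = (-1 - 7*7)**2 = (-1 - 49)**2 = (-50)**2 = 2500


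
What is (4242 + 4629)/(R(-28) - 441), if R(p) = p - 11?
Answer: -2957/160 ≈ -18.481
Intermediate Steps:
R(p) = -11 + p
(4242 + 4629)/(R(-28) - 441) = (4242 + 4629)/((-11 - 28) - 441) = 8871/(-39 - 441) = 8871/(-480) = 8871*(-1/480) = -2957/160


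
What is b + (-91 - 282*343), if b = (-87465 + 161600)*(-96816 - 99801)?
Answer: -14576298112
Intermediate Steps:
b = -14576201295 (b = 74135*(-196617) = -14576201295)
b + (-91 - 282*343) = -14576201295 + (-91 - 282*343) = -14576201295 + (-91 - 96726) = -14576201295 - 96817 = -14576298112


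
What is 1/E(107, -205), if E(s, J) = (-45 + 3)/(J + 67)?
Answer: 23/7 ≈ 3.2857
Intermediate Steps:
E(s, J) = -42/(67 + J)
1/E(107, -205) = 1/(-42/(67 - 205)) = 1/(-42/(-138)) = 1/(-42*(-1/138)) = 1/(7/23) = 23/7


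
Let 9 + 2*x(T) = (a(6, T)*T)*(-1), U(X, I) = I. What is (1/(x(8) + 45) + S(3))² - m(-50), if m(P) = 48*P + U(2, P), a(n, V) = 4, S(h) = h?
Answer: 5904651/2401 ≈ 2459.2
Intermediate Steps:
x(T) = -9/2 - 2*T (x(T) = -9/2 + ((4*T)*(-1))/2 = -9/2 + (-4*T)/2 = -9/2 - 2*T)
m(P) = 49*P (m(P) = 48*P + P = 49*P)
(1/(x(8) + 45) + S(3))² - m(-50) = (1/((-9/2 - 2*8) + 45) + 3)² - 49*(-50) = (1/((-9/2 - 16) + 45) + 3)² - 1*(-2450) = (1/(-41/2 + 45) + 3)² + 2450 = (1/(49/2) + 3)² + 2450 = (2/49 + 3)² + 2450 = (149/49)² + 2450 = 22201/2401 + 2450 = 5904651/2401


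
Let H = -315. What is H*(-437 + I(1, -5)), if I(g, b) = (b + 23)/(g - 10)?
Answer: 138285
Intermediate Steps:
I(g, b) = (23 + b)/(-10 + g)
H*(-437 + I(1, -5)) = -315*(-437 + (23 - 5)/(-10 + 1)) = -315*(-437 + 18/(-9)) = -315*(-437 - ⅑*18) = -315*(-437 - 2) = -315*(-439) = 138285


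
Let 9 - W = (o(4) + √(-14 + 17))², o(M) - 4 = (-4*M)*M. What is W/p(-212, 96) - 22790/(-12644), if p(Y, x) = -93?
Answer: 7927001/195982 - 40*√3/31 ≈ 38.213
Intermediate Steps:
o(M) = 4 - 4*M² (o(M) = 4 + (-4*M)*M = 4 - 4*M²)
W = 9 - (-60 + √3)² (W = 9 - ((4 - 4*4²) + √(-14 + 17))² = 9 - ((4 - 4*16) + √3)² = 9 - ((4 - 64) + √3)² = 9 - (-60 + √3)² ≈ -3386.2)
W/p(-212, 96) - 22790/(-12644) = (-3594 + 120*√3)/(-93) - 22790/(-12644) = (-3594 + 120*√3)*(-1/93) - 22790*(-1/12644) = (1198/31 - 40*√3/31) + 11395/6322 = 7927001/195982 - 40*√3/31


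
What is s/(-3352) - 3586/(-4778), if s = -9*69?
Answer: 7493705/8007928 ≈ 0.93579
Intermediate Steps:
s = -621
s/(-3352) - 3586/(-4778) = -621/(-3352) - 3586/(-4778) = -621*(-1/3352) - 3586*(-1/4778) = 621/3352 + 1793/2389 = 7493705/8007928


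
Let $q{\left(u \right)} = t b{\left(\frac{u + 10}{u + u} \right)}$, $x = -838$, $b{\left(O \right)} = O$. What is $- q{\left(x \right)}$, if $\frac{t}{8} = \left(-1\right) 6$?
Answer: $\frac{9936}{419} \approx 23.714$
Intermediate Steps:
$t = -48$ ($t = 8 \left(\left(-1\right) 6\right) = 8 \left(-6\right) = -48$)
$q{\left(u \right)} = - \frac{24 \left(10 + u\right)}{u}$ ($q{\left(u \right)} = - 48 \frac{u + 10}{u + u} = - 48 \frac{10 + u}{2 u} = - \frac{24 \left(10 + u\right)}{u}$)
$- q{\left(x \right)} = - (-24 - \frac{240}{-838}) = - (-24 - - \frac{120}{419}) = - (-24 + \frac{120}{419}) = \left(-1\right) \left(- \frac{9936}{419}\right) = \frac{9936}{419}$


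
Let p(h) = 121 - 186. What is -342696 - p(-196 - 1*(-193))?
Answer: -342631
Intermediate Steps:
p(h) = -65
-342696 - p(-196 - 1*(-193)) = -342696 - 1*(-65) = -342696 + 65 = -342631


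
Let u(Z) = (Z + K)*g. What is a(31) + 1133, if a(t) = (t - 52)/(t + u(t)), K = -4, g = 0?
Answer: 35102/31 ≈ 1132.3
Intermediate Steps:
u(Z) = 0 (u(Z) = (Z - 4)*0 = (-4 + Z)*0 = 0)
a(t) = (-52 + t)/t (a(t) = (t - 52)/(t + 0) = (-52 + t)/t)
a(31) + 1133 = (-52 + 31)/31 + 1133 = (1/31)*(-21) + 1133 = -21/31 + 1133 = 35102/31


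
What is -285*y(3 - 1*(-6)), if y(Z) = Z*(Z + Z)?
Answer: -46170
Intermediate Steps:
y(Z) = 2*Z**2 (y(Z) = Z*(2*Z) = 2*Z**2)
-285*y(3 - 1*(-6)) = -570*(3 - 1*(-6))**2 = -570*(3 + 6)**2 = -570*9**2 = -570*81 = -285*162 = -46170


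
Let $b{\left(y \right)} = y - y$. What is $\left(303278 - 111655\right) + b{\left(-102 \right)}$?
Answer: $191623$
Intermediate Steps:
$b{\left(y \right)} = 0$
$\left(303278 - 111655\right) + b{\left(-102 \right)} = \left(303278 - 111655\right) + 0 = 191623 + 0 = 191623$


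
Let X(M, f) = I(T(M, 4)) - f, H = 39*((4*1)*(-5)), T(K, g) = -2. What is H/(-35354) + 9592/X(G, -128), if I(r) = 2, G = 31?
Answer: 84804242/1149005 ≈ 73.807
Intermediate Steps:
H = -780 (H = 39*(4*(-5)) = 39*(-20) = -780)
X(M, f) = 2 - f
H/(-35354) + 9592/X(G, -128) = -780/(-35354) + 9592/(2 - 1*(-128)) = -780*(-1/35354) + 9592/(2 + 128) = 390/17677 + 9592/130 = 390/17677 + 9592*(1/130) = 390/17677 + 4796/65 = 84804242/1149005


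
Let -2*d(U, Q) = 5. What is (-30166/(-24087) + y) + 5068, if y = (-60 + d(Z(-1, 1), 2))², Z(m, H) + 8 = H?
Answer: 864771703/96348 ≈ 8975.5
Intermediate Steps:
Z(m, H) = -8 + H
d(U, Q) = -5/2 (d(U, Q) = -½*5 = -5/2)
y = 15625/4 (y = (-60 - 5/2)² = (-125/2)² = 15625/4 ≈ 3906.3)
(-30166/(-24087) + y) + 5068 = (-30166/(-24087) + 15625/4) + 5068 = (-30166*(-1/24087) + 15625/4) + 5068 = (30166/24087 + 15625/4) + 5068 = 376480039/96348 + 5068 = 864771703/96348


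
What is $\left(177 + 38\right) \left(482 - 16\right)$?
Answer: $100190$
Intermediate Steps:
$\left(177 + 38\right) \left(482 - 16\right) = 215 \cdot 466 = 100190$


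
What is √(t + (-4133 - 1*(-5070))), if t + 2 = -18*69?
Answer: I*√307 ≈ 17.521*I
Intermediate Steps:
t = -1244 (t = -2 - 18*69 = -2 - 1242 = -1244)
√(t + (-4133 - 1*(-5070))) = √(-1244 + (-4133 - 1*(-5070))) = √(-1244 + (-4133 + 5070)) = √(-1244 + 937) = √(-307) = I*√307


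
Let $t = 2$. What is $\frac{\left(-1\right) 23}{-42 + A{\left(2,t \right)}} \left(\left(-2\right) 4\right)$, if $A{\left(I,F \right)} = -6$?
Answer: $- \frac{23}{6} \approx -3.8333$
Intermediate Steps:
$\frac{\left(-1\right) 23}{-42 + A{\left(2,t \right)}} \left(\left(-2\right) 4\right) = \frac{\left(-1\right) 23}{-42 - 6} \left(\left(-2\right) 4\right) = - \frac{23}{-48} \left(-8\right) = \left(-23\right) \left(- \frac{1}{48}\right) \left(-8\right) = \frac{23}{48} \left(-8\right) = - \frac{23}{6}$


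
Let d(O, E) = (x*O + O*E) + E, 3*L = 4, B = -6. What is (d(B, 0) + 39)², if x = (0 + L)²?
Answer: 7225/9 ≈ 802.78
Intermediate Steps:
L = 4/3 (L = (⅓)*4 = 4/3 ≈ 1.3333)
x = 16/9 (x = (0 + 4/3)² = (4/3)² = 16/9 ≈ 1.7778)
d(O, E) = E + 16*O/9 + E*O (d(O, E) = (16*O/9 + O*E) + E = (16*O/9 + E*O) + E = E + 16*O/9 + E*O)
(d(B, 0) + 39)² = ((0 + (16/9)*(-6) + 0*(-6)) + 39)² = ((0 - 32/3 + 0) + 39)² = (-32/3 + 39)² = (85/3)² = 7225/9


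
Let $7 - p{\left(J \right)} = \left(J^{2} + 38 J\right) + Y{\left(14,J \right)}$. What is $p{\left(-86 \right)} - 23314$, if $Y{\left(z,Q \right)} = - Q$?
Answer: $-27521$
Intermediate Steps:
$p{\left(J \right)} = 7 - J^{2} - 37 J$ ($p{\left(J \right)} = 7 - \left(\left(J^{2} + 38 J\right) - J\right) = 7 - \left(J^{2} + 37 J\right) = 7 - J^{2} - 37 J$)
$p{\left(-86 \right)} - 23314 = \left(7 - \left(-86\right)^{2} - -3182\right) - 23314 = \left(7 - 7396 + 3182\right) - 23314 = -4207 - 23314 = -27521$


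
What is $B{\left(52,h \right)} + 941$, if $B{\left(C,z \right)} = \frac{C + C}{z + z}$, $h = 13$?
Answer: $945$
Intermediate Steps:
$B{\left(C,z \right)} = \frac{C}{z}$ ($B{\left(C,z \right)} = \frac{2 C}{2 z} = 2 C \frac{1}{2 z} = \frac{C}{z}$)
$B{\left(52,h \right)} + 941 = \frac{52}{13} + 941 = 52 \cdot \frac{1}{13} + 941 = 4 + 941 = 945$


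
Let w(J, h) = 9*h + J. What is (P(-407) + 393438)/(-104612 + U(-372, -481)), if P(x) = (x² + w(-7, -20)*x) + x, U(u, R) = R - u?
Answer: -634789/104721 ≈ -6.0617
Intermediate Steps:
w(J, h) = J + 9*h
P(x) = x² - 186*x (P(x) = (x² + (-7 + 9*(-20))*x) + x = (x² + (-7 - 180)*x) + x = (x² - 187*x) + x = x² - 186*x)
(P(-407) + 393438)/(-104612 + U(-372, -481)) = (-407*(-186 - 407) + 393438)/(-104612 + (-481 - 1*(-372))) = (-407*(-593) + 393438)/(-104612 + (-481 + 372)) = (241351 + 393438)/(-104612 - 109) = 634789/(-104721) = 634789*(-1/104721) = -634789/104721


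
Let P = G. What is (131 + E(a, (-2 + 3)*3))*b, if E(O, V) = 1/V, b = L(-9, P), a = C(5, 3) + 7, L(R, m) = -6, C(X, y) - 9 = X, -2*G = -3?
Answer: -788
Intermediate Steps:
G = 3/2 (G = -½*(-3) = 3/2 ≈ 1.5000)
C(X, y) = 9 + X
P = 3/2 ≈ 1.5000
a = 21 (a = (9 + 5) + 7 = 14 + 7 = 21)
b = -6
(131 + E(a, (-2 + 3)*3))*b = (131 + 1/((-2 + 3)*3))*(-6) = (131 + 1/(1*3))*(-6) = (131 + 1/3)*(-6) = (131 + ⅓)*(-6) = (394/3)*(-6) = -788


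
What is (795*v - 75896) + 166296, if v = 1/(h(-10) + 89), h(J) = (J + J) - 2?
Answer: 6057595/67 ≈ 90412.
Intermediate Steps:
h(J) = -2 + 2*J (h(J) = 2*J - 2 = -2 + 2*J)
v = 1/67 (v = 1/((-2 + 2*(-10)) + 89) = 1/((-2 - 20) + 89) = 1/(-22 + 89) = 1/67 ≈ 0.014925)
(795*v - 75896) + 166296 = (795*(1/67) - 75896) + 166296 = (795/67 - 75896) + 166296 = -5084237/67 + 166296 = 6057595/67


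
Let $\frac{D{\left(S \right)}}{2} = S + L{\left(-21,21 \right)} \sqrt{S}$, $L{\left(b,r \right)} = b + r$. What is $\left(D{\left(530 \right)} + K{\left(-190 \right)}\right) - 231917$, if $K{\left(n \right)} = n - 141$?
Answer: $-231188$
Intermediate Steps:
$K{\left(n \right)} = -141 + n$
$D{\left(S \right)} = 2 S$ ($D{\left(S \right)} = 2 \left(S + \left(-21 + 21\right) \sqrt{S}\right) = 2 \left(S + 0 \sqrt{S}\right) = 2 \left(S + 0\right) = 2 S$)
$\left(D{\left(530 \right)} + K{\left(-190 \right)}\right) - 231917 = \left(2 \cdot 530 - 331\right) - 231917 = \left(1060 - 331\right) - 231917 = 729 - 231917 = -231188$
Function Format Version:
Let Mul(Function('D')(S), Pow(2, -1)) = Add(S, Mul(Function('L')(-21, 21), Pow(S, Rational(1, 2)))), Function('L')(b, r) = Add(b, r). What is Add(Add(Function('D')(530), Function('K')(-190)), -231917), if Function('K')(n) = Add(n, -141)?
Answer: -231188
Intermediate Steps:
Function('K')(n) = Add(-141, n)
Function('D')(S) = Mul(2, S) (Function('D')(S) = Mul(2, Add(S, Mul(Add(-21, 21), Pow(S, Rational(1, 2))))) = Mul(2, Add(S, Mul(0, Pow(S, Rational(1, 2))))) = Mul(2, Add(S, 0)) = Mul(2, S))
Add(Add(Function('D')(530), Function('K')(-190)), -231917) = Add(Add(Mul(2, 530), Add(-141, -190)), -231917) = Add(Add(1060, -331), -231917) = Add(729, -231917) = -231188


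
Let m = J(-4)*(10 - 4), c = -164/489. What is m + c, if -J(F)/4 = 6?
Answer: -70580/489 ≈ -144.34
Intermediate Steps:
J(F) = -24 (J(F) = -4*6 = -24)
c = -164/489 (c = -164*1/489 = -164/489 ≈ -0.33538)
m = -144 (m = -24*(10 - 4) = -24*6 = -144)
m + c = -144 - 164/489 = -70580/489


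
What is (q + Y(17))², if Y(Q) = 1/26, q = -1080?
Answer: 788430241/676 ≈ 1.1663e+6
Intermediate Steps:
Y(Q) = 1/26
(q + Y(17))² = (-1080 + 1/26)² = (-28079/26)² = 788430241/676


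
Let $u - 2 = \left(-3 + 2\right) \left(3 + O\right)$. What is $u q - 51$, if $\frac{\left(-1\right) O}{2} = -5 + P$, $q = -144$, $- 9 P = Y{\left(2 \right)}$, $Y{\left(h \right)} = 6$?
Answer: $1725$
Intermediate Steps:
$P = - \frac{2}{3}$ ($P = \left(- \frac{1}{9}\right) 6 = - \frac{2}{3} \approx -0.66667$)
$O = \frac{34}{3}$ ($O = - 2 \left(-5 - \frac{2}{3}\right) = \left(-2\right) \left(- \frac{17}{3}\right) = \frac{34}{3} \approx 11.333$)
$u = - \frac{37}{3}$ ($u = 2 + \left(-3 + 2\right) \left(3 + \frac{34}{3}\right) = 2 - \frac{43}{3} = - \frac{37}{3} \approx -12.333$)
$u q - 51 = \left(- \frac{37}{3}\right) \left(-144\right) - 51 = 1776 - 51 = 1725$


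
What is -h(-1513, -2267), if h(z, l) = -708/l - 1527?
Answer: 3461001/2267 ≈ 1526.7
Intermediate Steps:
h(z, l) = -1527 - 708/l
-h(-1513, -2267) = -(-1527 - 708/(-2267)) = -(-1527 - 708*(-1/2267)) = -(-1527 + 708/2267) = -1*(-3461001/2267) = 3461001/2267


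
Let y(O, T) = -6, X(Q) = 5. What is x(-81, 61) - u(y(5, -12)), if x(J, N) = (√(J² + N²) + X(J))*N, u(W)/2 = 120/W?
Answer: 345 + 61*√10282 ≈ 6530.4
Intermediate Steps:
u(W) = 240/W (u(W) = 2*(120/W) = 240/W)
x(J, N) = N*(5 + √(J² + N²)) (x(J, N) = (√(J² + N²) + 5)*N = (5 + √(J² + N²))*N = N*(5 + √(J² + N²)))
x(-81, 61) - u(y(5, -12)) = 61*(5 + √((-81)² + 61²)) - 240/(-6) = 61*(5 + √(6561 + 3721)) - 240*(-1)/6 = 61*(5 + √10282) - 1*(-40) = (305 + 61*√10282) + 40 = 345 + 61*√10282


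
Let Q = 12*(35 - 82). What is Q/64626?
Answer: -94/10771 ≈ -0.0087271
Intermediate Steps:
Q = -564 (Q = 12*(-47) = -564)
Q/64626 = -564/64626 = -564*1/64626 = -94/10771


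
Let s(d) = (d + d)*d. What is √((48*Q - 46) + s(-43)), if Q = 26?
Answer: 70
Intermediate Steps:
s(d) = 2*d² (s(d) = (2*d)*d = 2*d²)
√((48*Q - 46) + s(-43)) = √((48*26 - 46) + 2*(-43)²) = √((1248 - 46) + 2*1849) = √(1202 + 3698) = √4900 = 70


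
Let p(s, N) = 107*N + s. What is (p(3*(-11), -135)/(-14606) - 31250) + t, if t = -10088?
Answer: -301884175/7303 ≈ -41337.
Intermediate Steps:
p(s, N) = s + 107*N
(p(3*(-11), -135)/(-14606) - 31250) + t = ((3*(-11) + 107*(-135))/(-14606) - 31250) - 10088 = ((-33 - 14445)*(-1/14606) - 31250) - 10088 = (-14478*(-1/14606) - 31250) - 10088 = (7239/7303 - 31250) - 10088 = -228211511/7303 - 10088 = -301884175/7303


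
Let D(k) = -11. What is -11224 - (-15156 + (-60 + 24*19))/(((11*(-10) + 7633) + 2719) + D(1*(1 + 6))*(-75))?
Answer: -41400416/3689 ≈ -11223.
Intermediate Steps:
-11224 - (-15156 + (-60 + 24*19))/(((11*(-10) + 7633) + 2719) + D(1*(1 + 6))*(-75)) = -11224 - (-15156 + (-60 + 24*19))/(((11*(-10) + 7633) + 2719) - 11*(-75)) = -11224 - (-15156 + (-60 + 456))/(((-110 + 7633) + 2719) + 825) = -11224 - (-15156 + 396)/((7523 + 2719) + 825) = -11224 - (-14760)/(10242 + 825) = -11224 - (-14760)/11067 = -11224 - 1*(-4920/3689) = -11224 + 4920/3689 = -41400416/3689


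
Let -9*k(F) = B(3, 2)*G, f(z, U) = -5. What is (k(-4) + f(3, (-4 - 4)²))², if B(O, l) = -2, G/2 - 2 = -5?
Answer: 361/9 ≈ 40.111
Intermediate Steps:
G = -6 (G = 4 + 2*(-5) = 4 - 10 = -6)
k(F) = -4/3 (k(F) = -(-2)*(-6)/9 = -⅑*12 = -4/3)
(k(-4) + f(3, (-4 - 4)²))² = (-4/3 - 5)² = (-19/3)² = 361/9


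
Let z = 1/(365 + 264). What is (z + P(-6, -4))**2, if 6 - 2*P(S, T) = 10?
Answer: 1580049/395641 ≈ 3.9936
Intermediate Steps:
P(S, T) = -2 (P(S, T) = 3 - 1/2*10 = 3 - 5 = -2)
z = 1/629 ≈ 0.0015898
(z + P(-6, -4))**2 = (1/629 - 2)**2 = (-1257/629)**2 = 1580049/395641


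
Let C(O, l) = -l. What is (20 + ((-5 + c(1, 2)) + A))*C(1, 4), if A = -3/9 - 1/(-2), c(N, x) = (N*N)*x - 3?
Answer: -170/3 ≈ -56.667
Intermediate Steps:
c(N, x) = -3 + x*N**2 (c(N, x) = N**2*x - 3 = x*N**2 - 3 = -3 + x*N**2)
A = 1/6 (A = -3*1/9 - 1*(-1/2) = -1/3 + 1/2 = 1/6 ≈ 0.16667)
(20 + ((-5 + c(1, 2)) + A))*C(1, 4) = (20 + ((-5 + (-3 + 2*1**2)) + 1/6))*(-1*4) = (20 + ((-5 + (-3 + 2*1)) + 1/6))*(-4) = (20 + ((-5 + (-3 + 2)) + 1/6))*(-4) = (20 + ((-5 - 1) + 1/6))*(-4) = (20 + (-6 + 1/6))*(-4) = (20 - 35/6)*(-4) = (85/6)*(-4) = -170/3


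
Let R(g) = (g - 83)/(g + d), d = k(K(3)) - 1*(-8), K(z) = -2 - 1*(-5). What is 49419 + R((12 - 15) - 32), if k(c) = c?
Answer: 593087/12 ≈ 49424.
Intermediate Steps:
K(z) = 3 (K(z) = -2 + 5 = 3)
d = 11 (d = 3 - 1*(-8) = 3 + 8 = 11)
R(g) = (-83 + g)/(11 + g) (R(g) = (g - 83)/(g + 11) = (-83 + g)/(11 + g))
49419 + R((12 - 15) - 32) = 49419 + (-83 + ((12 - 15) - 32))/(11 + ((12 - 15) - 32)) = 49419 + (-83 + (-3 - 32))/(11 + (-3 - 32)) = 49419 + (-83 - 35)/(11 - 35) = 49419 - 118/(-24) = 49419 - 1/24*(-118) = 49419 + 59/12 = 593087/12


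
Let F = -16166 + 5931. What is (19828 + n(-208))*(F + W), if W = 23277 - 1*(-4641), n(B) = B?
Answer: 346940460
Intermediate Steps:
F = -10235
W = 27918 (W = 23277 + 4641 = 27918)
(19828 + n(-208))*(F + W) = (19828 - 208)*(-10235 + 27918) = 19620*17683 = 346940460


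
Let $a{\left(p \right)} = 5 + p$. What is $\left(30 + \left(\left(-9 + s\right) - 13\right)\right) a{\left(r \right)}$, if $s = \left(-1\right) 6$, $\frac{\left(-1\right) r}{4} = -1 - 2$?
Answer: $34$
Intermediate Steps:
$r = 12$ ($r = - 4 \left(-1 - 2\right) = \left(-4\right) \left(-3\right) = 12$)
$s = -6$
$\left(30 + \left(\left(-9 + s\right) - 13\right)\right) a{\left(r \right)} = \left(30 - 28\right) \left(5 + 12\right) = \left(30 - 28\right) 17 = 2 \cdot 17 = 34$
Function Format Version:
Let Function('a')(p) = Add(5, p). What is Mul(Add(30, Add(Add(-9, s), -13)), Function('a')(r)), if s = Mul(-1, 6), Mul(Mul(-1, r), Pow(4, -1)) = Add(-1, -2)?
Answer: 34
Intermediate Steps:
r = 12 (r = Mul(-4, Add(-1, -2)) = Mul(-4, -3) = 12)
s = -6
Mul(Add(30, Add(Add(-9, s), -13)), Function('a')(r)) = Mul(Add(30, Add(Add(-9, -6), -13)), Add(5, 12)) = Mul(Add(30, Add(-15, -13)), 17) = Mul(Add(30, -28), 17) = Mul(2, 17) = 34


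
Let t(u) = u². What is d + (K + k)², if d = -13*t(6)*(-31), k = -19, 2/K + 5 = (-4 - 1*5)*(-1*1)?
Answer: 59401/4 ≈ 14850.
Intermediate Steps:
K = ½ (K = 2/(-5 + (-4 - 1*5)*(-1*1)) = 2/(-5 + (-4 - 5)*(-1)) = 2/(-5 - 9*(-1)) = 2/(-5 + 9) = 2/4 = 2*(¼) = ½ ≈ 0.50000)
d = 14508 (d = -13*6²*(-31) = -13*36*(-31) = -468*(-31) = 14508)
d + (K + k)² = 14508 + (½ - 19)² = 14508 + (-37/2)² = 14508 + 1369/4 = 59401/4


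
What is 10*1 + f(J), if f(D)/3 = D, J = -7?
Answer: -11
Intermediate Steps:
f(D) = 3*D
10*1 + f(J) = 10*1 + 3*(-7) = 10 - 21 = -11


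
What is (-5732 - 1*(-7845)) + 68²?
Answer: 6737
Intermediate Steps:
(-5732 - 1*(-7845)) + 68² = (-5732 + 7845) + 4624 = 2113 + 4624 = 6737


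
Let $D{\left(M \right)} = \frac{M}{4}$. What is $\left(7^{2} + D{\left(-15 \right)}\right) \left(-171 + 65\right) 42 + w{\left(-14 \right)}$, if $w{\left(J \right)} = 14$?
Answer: $-201439$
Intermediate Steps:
$D{\left(M \right)} = \frac{M}{4}$ ($D{\left(M \right)} = M \frac{1}{4} = \frac{M}{4}$)
$\left(7^{2} + D{\left(-15 \right)}\right) \left(-171 + 65\right) 42 + w{\left(-14 \right)} = \left(7^{2} + \frac{1}{4} \left(-15\right)\right) \left(-171 + 65\right) 42 + 14 = \left(49 - \frac{15}{4}\right) \left(-106\right) 42 + 14 = \frac{181}{4} \left(-106\right) 42 + 14 = \left(- \frac{9593}{2}\right) 42 + 14 = -201453 + 14 = -201439$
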